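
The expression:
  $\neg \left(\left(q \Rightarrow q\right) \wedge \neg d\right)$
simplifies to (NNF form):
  $d$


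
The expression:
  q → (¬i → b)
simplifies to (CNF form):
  b ∨ i ∨ ¬q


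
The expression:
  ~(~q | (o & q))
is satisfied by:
  {q: True, o: False}


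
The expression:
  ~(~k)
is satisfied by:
  {k: True}


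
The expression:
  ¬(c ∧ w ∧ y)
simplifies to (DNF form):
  ¬c ∨ ¬w ∨ ¬y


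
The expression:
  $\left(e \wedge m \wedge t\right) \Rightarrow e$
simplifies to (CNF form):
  $\text{True}$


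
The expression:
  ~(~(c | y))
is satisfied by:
  {y: True, c: True}
  {y: True, c: False}
  {c: True, y: False}


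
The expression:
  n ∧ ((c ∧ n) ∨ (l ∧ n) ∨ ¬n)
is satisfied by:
  {c: True, l: True, n: True}
  {c: True, n: True, l: False}
  {l: True, n: True, c: False}


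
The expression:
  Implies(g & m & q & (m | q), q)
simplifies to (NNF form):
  True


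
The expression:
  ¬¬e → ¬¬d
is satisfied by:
  {d: True, e: False}
  {e: False, d: False}
  {e: True, d: True}


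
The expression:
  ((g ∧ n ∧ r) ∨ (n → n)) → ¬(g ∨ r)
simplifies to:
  ¬g ∧ ¬r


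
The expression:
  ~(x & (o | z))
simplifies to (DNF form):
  ~x | (~o & ~z)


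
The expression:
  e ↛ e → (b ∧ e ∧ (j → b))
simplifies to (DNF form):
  True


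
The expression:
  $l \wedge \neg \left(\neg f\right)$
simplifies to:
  $f \wedge l$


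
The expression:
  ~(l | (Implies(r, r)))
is never true.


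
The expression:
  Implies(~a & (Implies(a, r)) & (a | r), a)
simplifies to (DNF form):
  a | ~r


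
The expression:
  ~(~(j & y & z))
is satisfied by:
  {z: True, j: True, y: True}


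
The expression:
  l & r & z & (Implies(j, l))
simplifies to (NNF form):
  l & r & z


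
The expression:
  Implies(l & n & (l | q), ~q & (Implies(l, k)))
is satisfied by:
  {k: True, l: False, n: False, q: False}
  {k: False, l: False, n: False, q: False}
  {q: True, k: True, l: False, n: False}
  {q: True, k: False, l: False, n: False}
  {n: True, k: True, l: False, q: False}
  {n: True, k: False, l: False, q: False}
  {n: True, q: True, k: True, l: False}
  {n: True, q: True, k: False, l: False}
  {l: True, k: True, q: False, n: False}
  {l: True, k: False, q: False, n: False}
  {q: True, l: True, k: True, n: False}
  {q: True, l: True, k: False, n: False}
  {n: True, l: True, k: True, q: False}


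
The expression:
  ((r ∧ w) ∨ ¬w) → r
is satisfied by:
  {r: True, w: True}
  {r: True, w: False}
  {w: True, r: False}


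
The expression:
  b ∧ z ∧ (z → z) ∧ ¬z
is never true.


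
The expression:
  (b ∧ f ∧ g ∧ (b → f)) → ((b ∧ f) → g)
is always true.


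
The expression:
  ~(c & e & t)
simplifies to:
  ~c | ~e | ~t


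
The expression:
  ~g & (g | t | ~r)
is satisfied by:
  {t: True, g: False, r: False}
  {g: False, r: False, t: False}
  {r: True, t: True, g: False}


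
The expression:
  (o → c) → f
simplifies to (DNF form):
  f ∨ (o ∧ ¬c)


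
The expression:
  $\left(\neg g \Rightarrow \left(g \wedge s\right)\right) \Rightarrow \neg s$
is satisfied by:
  {s: False, g: False}
  {g: True, s: False}
  {s: True, g: False}


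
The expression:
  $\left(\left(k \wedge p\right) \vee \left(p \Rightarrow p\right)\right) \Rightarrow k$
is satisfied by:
  {k: True}


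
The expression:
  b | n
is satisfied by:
  {n: True, b: True}
  {n: True, b: False}
  {b: True, n: False}


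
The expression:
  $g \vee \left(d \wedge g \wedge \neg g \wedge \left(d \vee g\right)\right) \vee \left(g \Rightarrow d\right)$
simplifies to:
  $\text{True}$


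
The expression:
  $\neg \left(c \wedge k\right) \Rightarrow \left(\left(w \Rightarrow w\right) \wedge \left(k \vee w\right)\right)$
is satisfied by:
  {k: True, w: True}
  {k: True, w: False}
  {w: True, k: False}


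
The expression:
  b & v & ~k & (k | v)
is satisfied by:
  {b: True, v: True, k: False}


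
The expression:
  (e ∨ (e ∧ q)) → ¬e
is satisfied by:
  {e: False}


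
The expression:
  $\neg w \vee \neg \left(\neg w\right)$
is always true.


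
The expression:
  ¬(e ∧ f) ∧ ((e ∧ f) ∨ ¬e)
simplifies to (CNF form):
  ¬e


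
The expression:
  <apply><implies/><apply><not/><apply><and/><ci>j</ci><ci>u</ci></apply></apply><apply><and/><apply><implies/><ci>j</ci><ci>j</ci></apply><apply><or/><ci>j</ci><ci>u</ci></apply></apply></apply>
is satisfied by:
  {u: True, j: True}
  {u: True, j: False}
  {j: True, u: False}


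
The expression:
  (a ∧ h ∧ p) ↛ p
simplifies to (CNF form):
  False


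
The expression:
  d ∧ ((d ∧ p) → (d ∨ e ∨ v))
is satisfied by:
  {d: True}


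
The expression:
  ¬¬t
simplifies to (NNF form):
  t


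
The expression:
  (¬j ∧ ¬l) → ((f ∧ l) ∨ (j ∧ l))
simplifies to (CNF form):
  j ∨ l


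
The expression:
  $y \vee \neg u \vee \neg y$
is always true.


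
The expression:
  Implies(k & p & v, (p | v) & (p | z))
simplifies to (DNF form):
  True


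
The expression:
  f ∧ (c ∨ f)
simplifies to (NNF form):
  f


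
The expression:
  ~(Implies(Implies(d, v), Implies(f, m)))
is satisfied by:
  {f: True, v: True, d: False, m: False}
  {f: True, v: False, d: False, m: False}
  {f: True, d: True, v: True, m: False}


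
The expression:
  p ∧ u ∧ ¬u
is never true.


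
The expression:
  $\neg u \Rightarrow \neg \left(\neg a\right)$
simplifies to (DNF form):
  $a \vee u$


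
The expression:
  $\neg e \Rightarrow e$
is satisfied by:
  {e: True}


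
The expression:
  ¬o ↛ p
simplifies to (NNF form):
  p ∨ ¬o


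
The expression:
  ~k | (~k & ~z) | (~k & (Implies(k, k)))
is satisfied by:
  {k: False}


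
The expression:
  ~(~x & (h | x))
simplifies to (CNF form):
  x | ~h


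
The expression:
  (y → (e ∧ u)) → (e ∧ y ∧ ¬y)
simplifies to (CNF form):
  y ∧ (¬e ∨ ¬u)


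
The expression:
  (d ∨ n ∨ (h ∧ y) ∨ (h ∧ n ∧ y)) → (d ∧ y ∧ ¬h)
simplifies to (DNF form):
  (d ∧ y ∧ ¬h) ∨ (d ∧ y ∧ ¬y) ∨ (d ∧ ¬d ∧ ¬h) ∨ (d ∧ ¬d ∧ ¬y) ∨ (y ∧ ¬h ∧ ¬n) ∨ (y ∧ ¬n ∧ ¬y) ∨ (¬d ∧ ¬h ∧ ¬n) ∨ (¬d ∧ ¬n ∧ ¬y)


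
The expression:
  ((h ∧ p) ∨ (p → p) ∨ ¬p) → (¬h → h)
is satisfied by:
  {h: True}


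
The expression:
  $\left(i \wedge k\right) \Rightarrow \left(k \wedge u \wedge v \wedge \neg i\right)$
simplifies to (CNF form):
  $\neg i \vee \neg k$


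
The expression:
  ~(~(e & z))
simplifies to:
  e & z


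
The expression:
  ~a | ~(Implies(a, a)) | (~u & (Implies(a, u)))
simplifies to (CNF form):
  ~a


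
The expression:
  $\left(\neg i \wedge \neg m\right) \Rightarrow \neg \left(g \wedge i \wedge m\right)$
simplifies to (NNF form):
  $\text{True}$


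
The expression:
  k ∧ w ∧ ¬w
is never true.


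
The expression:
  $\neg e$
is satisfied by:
  {e: False}


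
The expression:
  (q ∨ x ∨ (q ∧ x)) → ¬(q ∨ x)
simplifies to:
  ¬q ∧ ¬x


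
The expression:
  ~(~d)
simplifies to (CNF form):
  d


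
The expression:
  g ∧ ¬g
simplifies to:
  False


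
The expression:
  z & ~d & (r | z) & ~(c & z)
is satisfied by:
  {z: True, d: False, c: False}


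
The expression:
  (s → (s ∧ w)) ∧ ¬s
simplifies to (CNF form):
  ¬s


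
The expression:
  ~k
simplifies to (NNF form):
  ~k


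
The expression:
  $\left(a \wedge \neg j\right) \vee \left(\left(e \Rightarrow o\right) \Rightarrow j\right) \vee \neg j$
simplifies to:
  $\text{True}$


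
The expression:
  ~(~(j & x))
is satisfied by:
  {j: True, x: True}


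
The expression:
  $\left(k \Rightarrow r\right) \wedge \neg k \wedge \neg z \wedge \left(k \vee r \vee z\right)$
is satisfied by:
  {r: True, z: False, k: False}


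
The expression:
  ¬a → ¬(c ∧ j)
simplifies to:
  a ∨ ¬c ∨ ¬j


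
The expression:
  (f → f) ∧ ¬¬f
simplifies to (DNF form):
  f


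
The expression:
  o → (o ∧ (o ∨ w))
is always true.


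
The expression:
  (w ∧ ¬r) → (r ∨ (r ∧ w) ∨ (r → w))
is always true.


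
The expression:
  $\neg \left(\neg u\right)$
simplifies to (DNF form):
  $u$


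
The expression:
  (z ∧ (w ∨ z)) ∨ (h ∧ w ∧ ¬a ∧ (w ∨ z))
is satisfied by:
  {z: True, w: True, h: True, a: False}
  {z: True, w: True, h: False, a: False}
  {z: True, h: True, a: False, w: False}
  {z: True, h: False, a: False, w: False}
  {z: True, w: True, a: True, h: True}
  {z: True, w: True, a: True, h: False}
  {z: True, a: True, h: True, w: False}
  {z: True, a: True, h: False, w: False}
  {w: True, a: False, h: True, z: False}


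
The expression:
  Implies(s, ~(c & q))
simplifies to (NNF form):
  ~c | ~q | ~s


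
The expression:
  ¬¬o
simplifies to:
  o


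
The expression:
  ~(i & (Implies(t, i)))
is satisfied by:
  {i: False}


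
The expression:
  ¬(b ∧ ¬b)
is always true.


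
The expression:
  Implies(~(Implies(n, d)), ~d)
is always true.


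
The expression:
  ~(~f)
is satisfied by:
  {f: True}


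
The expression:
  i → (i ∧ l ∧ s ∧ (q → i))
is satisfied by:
  {s: True, l: True, i: False}
  {s: True, l: False, i: False}
  {l: True, s: False, i: False}
  {s: False, l: False, i: False}
  {i: True, s: True, l: True}


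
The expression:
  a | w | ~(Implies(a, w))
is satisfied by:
  {a: True, w: True}
  {a: True, w: False}
  {w: True, a: False}


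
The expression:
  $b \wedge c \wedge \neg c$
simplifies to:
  $\text{False}$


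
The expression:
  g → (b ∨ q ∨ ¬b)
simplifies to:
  True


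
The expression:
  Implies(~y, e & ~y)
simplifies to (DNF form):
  e | y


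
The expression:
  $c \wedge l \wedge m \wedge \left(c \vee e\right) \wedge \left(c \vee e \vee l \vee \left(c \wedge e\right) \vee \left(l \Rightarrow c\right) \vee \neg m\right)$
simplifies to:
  $c \wedge l \wedge m$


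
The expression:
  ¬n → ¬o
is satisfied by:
  {n: True, o: False}
  {o: False, n: False}
  {o: True, n: True}


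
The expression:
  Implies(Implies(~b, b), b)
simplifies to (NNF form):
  True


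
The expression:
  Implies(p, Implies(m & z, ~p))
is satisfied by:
  {p: False, m: False, z: False}
  {z: True, p: False, m: False}
  {m: True, p: False, z: False}
  {z: True, m: True, p: False}
  {p: True, z: False, m: False}
  {z: True, p: True, m: False}
  {m: True, p: True, z: False}


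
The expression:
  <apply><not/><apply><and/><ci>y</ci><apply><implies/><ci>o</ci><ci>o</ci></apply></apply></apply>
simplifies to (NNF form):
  <apply><not/><ci>y</ci></apply>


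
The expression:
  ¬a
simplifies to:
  ¬a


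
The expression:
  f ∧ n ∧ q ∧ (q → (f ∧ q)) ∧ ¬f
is never true.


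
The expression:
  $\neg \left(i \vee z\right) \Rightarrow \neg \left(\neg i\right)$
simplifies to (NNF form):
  $i \vee z$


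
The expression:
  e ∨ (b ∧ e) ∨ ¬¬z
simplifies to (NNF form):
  e ∨ z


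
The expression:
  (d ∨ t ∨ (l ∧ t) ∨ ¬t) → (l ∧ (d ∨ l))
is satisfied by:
  {l: True}


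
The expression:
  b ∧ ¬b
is never true.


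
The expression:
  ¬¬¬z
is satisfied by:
  {z: False}


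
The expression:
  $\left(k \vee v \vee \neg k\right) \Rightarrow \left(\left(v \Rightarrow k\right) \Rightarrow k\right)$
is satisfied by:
  {k: True, v: True}
  {k: True, v: False}
  {v: True, k: False}


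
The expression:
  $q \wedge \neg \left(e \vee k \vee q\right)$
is never true.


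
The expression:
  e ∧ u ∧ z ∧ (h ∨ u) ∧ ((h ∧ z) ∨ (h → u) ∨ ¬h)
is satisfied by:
  {z: True, e: True, u: True}


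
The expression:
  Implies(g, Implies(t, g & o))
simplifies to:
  o | ~g | ~t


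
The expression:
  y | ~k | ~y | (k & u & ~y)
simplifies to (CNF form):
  True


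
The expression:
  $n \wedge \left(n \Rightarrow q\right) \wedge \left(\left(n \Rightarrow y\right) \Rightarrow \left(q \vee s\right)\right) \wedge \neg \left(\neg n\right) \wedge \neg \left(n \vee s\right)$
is never true.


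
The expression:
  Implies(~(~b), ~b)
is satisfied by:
  {b: False}


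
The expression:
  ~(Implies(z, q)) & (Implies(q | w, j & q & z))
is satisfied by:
  {z: True, q: False, w: False}


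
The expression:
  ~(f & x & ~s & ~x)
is always true.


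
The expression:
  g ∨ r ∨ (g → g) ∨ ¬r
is always true.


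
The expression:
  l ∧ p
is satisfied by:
  {p: True, l: True}


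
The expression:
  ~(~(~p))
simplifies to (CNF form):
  ~p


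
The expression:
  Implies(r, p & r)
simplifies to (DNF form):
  p | ~r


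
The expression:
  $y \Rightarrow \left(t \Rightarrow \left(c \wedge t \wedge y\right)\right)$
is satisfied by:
  {c: True, t: False, y: False}
  {t: False, y: False, c: False}
  {c: True, y: True, t: False}
  {y: True, t: False, c: False}
  {c: True, t: True, y: False}
  {t: True, c: False, y: False}
  {c: True, y: True, t: True}


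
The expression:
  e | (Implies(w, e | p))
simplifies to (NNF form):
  e | p | ~w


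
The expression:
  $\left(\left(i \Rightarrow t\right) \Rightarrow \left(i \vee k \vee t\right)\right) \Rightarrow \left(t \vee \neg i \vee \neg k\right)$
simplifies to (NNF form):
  $t \vee \neg i \vee \neg k$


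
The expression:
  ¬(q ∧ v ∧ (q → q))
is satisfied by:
  {v: False, q: False}
  {q: True, v: False}
  {v: True, q: False}


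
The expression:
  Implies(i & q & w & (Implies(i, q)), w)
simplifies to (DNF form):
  True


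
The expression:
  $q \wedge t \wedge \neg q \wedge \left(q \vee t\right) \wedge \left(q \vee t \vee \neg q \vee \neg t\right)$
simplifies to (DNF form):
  $\text{False}$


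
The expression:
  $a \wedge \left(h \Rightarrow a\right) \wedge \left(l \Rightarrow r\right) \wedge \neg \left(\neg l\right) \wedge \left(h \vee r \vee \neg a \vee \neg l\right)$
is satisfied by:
  {r: True, a: True, l: True}


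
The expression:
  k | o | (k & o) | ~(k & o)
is always true.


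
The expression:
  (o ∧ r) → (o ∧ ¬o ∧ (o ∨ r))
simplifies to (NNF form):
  ¬o ∨ ¬r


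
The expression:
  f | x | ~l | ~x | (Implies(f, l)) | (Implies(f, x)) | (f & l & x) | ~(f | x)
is always true.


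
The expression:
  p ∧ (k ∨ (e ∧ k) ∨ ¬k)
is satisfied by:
  {p: True}


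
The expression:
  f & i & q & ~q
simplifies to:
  False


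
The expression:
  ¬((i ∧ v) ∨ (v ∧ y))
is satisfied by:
  {i: False, v: False, y: False}
  {y: True, i: False, v: False}
  {i: True, y: False, v: False}
  {y: True, i: True, v: False}
  {v: True, y: False, i: False}


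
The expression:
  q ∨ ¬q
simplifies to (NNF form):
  True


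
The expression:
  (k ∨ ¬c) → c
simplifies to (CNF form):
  c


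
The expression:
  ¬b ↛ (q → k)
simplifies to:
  q ∧ ¬b ∧ ¬k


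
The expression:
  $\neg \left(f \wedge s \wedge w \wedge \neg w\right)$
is always true.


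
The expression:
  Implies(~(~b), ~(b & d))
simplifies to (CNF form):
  ~b | ~d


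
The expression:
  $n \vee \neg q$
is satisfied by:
  {n: True, q: False}
  {q: False, n: False}
  {q: True, n: True}


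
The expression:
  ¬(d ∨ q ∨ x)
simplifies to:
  ¬d ∧ ¬q ∧ ¬x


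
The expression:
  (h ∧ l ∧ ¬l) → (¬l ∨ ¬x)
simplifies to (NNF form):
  True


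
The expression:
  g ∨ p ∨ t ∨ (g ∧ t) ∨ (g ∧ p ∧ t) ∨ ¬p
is always true.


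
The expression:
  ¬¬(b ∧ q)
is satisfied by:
  {b: True, q: True}


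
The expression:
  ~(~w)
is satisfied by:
  {w: True}


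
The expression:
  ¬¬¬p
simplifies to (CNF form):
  ¬p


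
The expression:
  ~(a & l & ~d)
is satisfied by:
  {d: True, l: False, a: False}
  {l: False, a: False, d: False}
  {a: True, d: True, l: False}
  {a: True, l: False, d: False}
  {d: True, l: True, a: False}
  {l: True, d: False, a: False}
  {a: True, l: True, d: True}


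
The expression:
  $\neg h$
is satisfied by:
  {h: False}


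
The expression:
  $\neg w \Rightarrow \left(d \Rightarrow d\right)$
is always true.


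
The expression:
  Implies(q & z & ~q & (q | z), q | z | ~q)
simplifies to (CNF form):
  True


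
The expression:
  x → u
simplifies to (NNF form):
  u ∨ ¬x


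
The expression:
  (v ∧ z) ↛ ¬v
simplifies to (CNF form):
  v ∧ z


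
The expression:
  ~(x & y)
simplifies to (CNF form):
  ~x | ~y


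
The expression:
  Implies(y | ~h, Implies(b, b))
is always true.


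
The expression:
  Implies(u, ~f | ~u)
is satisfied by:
  {u: False, f: False}
  {f: True, u: False}
  {u: True, f: False}


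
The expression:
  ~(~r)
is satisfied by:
  {r: True}


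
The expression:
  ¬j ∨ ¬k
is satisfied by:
  {k: False, j: False}
  {j: True, k: False}
  {k: True, j: False}


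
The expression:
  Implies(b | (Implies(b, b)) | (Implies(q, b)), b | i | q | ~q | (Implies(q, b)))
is always true.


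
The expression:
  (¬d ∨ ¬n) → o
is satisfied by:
  {n: True, o: True, d: True}
  {n: True, o: True, d: False}
  {o: True, d: True, n: False}
  {o: True, d: False, n: False}
  {n: True, d: True, o: False}


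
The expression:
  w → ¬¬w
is always true.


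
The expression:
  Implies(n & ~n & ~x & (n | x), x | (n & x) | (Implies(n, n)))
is always true.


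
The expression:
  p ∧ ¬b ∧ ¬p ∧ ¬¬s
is never true.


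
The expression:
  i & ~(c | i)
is never true.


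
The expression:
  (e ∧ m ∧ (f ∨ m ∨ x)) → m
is always true.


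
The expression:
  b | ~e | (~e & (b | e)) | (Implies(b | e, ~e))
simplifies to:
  b | ~e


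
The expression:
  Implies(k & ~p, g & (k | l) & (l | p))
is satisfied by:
  {p: True, g: True, l: True, k: False}
  {p: True, g: True, l: False, k: False}
  {p: True, l: True, k: False, g: False}
  {p: True, l: False, k: False, g: False}
  {g: True, l: True, k: False, p: False}
  {g: True, l: False, k: False, p: False}
  {l: True, g: False, k: False, p: False}
  {l: False, g: False, k: False, p: False}
  {p: True, g: True, k: True, l: True}
  {p: True, g: True, k: True, l: False}
  {p: True, k: True, l: True, g: False}
  {p: True, k: True, l: False, g: False}
  {g: True, k: True, l: True, p: False}


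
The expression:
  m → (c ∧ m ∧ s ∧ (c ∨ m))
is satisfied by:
  {s: True, c: True, m: False}
  {s: True, c: False, m: False}
  {c: True, s: False, m: False}
  {s: False, c: False, m: False}
  {s: True, m: True, c: True}


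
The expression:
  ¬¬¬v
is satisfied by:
  {v: False}


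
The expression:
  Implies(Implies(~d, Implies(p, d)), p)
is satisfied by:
  {p: True}


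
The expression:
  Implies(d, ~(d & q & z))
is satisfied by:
  {q: False, z: False, d: False}
  {d: True, q: False, z: False}
  {z: True, q: False, d: False}
  {d: True, z: True, q: False}
  {q: True, d: False, z: False}
  {d: True, q: True, z: False}
  {z: True, q: True, d: False}


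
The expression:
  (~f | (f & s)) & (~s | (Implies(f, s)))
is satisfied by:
  {s: True, f: False}
  {f: False, s: False}
  {f: True, s: True}


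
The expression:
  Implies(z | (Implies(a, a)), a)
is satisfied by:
  {a: True}


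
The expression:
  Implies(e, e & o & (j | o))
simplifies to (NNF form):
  o | ~e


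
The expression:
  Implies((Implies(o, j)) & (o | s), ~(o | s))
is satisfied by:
  {s: False, o: False, j: False}
  {j: True, s: False, o: False}
  {o: True, s: False, j: False}
  {o: True, s: True, j: False}


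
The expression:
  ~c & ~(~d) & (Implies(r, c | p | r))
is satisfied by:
  {d: True, c: False}


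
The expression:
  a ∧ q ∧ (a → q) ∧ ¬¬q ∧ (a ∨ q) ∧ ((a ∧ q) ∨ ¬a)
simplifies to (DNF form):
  a ∧ q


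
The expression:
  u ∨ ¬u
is always true.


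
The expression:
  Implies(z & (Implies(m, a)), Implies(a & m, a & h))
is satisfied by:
  {h: True, m: False, z: False, a: False}
  {h: False, m: False, z: False, a: False}
  {h: True, a: True, m: False, z: False}
  {a: True, h: False, m: False, z: False}
  {h: True, z: True, a: False, m: False}
  {z: True, a: False, m: False, h: False}
  {h: True, a: True, z: True, m: False}
  {a: True, z: True, h: False, m: False}
  {h: True, m: True, a: False, z: False}
  {m: True, a: False, z: False, h: False}
  {h: True, a: True, m: True, z: False}
  {a: True, m: True, h: False, z: False}
  {h: True, z: True, m: True, a: False}
  {z: True, m: True, a: False, h: False}
  {h: True, a: True, z: True, m: True}


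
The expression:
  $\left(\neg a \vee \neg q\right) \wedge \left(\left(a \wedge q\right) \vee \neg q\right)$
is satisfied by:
  {q: False}


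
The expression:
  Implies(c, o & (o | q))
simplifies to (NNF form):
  o | ~c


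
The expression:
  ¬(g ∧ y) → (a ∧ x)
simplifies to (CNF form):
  (a ∨ g) ∧ (a ∨ y) ∧ (g ∨ x) ∧ (x ∨ y)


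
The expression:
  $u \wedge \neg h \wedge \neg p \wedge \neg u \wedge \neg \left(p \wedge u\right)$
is never true.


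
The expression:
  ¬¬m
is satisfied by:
  {m: True}


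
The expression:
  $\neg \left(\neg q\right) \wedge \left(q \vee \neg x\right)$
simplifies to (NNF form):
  $q$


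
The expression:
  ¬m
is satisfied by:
  {m: False}


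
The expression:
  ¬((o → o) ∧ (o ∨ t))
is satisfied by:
  {o: False, t: False}


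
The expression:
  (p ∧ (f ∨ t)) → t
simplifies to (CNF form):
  t ∨ ¬f ∨ ¬p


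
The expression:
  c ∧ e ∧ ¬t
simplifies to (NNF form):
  c ∧ e ∧ ¬t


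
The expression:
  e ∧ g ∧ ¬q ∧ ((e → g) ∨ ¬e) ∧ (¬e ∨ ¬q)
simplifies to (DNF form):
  e ∧ g ∧ ¬q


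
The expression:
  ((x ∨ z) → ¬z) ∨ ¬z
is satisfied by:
  {z: False}


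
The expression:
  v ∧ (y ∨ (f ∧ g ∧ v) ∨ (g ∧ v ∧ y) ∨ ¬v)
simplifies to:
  v ∧ (f ∨ y) ∧ (g ∨ y)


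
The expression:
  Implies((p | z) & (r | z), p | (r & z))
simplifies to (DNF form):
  p | r | ~z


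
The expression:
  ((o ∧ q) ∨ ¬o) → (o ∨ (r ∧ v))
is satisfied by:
  {o: True, v: True, r: True}
  {o: True, v: True, r: False}
  {o: True, r: True, v: False}
  {o: True, r: False, v: False}
  {v: True, r: True, o: False}


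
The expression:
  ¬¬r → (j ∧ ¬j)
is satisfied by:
  {r: False}


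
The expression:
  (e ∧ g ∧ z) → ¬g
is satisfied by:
  {g: False, e: False, z: False}
  {z: True, g: False, e: False}
  {e: True, g: False, z: False}
  {z: True, e: True, g: False}
  {g: True, z: False, e: False}
  {z: True, g: True, e: False}
  {e: True, g: True, z: False}


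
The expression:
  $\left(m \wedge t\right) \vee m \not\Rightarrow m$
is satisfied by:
  {t: True, m: True}


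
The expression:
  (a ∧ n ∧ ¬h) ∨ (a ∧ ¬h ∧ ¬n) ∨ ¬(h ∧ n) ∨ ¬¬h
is always true.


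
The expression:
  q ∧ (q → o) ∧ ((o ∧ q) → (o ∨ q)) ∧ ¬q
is never true.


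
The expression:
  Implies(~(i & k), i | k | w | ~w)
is always true.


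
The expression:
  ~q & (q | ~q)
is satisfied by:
  {q: False}


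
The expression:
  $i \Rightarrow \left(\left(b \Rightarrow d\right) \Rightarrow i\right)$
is always true.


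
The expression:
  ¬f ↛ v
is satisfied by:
  {v: True, f: False}
  {f: False, v: False}
  {f: True, v: True}


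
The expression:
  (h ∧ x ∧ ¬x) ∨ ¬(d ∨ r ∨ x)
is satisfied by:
  {x: False, d: False, r: False}


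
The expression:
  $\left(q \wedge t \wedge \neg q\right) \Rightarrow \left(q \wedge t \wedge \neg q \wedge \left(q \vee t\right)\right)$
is always true.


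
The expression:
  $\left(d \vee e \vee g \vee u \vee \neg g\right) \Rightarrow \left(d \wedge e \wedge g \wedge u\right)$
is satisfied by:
  {e: True, u: True, d: True, g: True}


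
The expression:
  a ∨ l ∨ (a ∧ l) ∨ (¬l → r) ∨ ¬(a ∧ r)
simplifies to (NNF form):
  True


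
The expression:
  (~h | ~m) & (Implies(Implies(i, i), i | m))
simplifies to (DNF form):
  (i & ~m) | (m & ~h)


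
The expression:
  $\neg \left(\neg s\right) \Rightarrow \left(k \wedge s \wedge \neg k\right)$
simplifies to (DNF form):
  $\neg s$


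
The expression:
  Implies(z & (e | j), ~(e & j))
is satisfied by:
  {e: False, z: False, j: False}
  {j: True, e: False, z: False}
  {z: True, e: False, j: False}
  {j: True, z: True, e: False}
  {e: True, j: False, z: False}
  {j: True, e: True, z: False}
  {z: True, e: True, j: False}


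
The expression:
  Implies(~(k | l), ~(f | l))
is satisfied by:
  {k: True, l: True, f: False}
  {k: True, l: False, f: False}
  {l: True, k: False, f: False}
  {k: False, l: False, f: False}
  {f: True, k: True, l: True}
  {f: True, k: True, l: False}
  {f: True, l: True, k: False}


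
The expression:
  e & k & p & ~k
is never true.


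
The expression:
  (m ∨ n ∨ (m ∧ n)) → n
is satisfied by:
  {n: True, m: False}
  {m: False, n: False}
  {m: True, n: True}


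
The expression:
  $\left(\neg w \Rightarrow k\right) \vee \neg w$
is always true.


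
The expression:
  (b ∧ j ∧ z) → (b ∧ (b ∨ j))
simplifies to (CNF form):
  True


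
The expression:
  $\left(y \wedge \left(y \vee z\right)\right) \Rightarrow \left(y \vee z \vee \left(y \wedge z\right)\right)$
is always true.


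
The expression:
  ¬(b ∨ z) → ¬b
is always true.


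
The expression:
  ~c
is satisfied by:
  {c: False}


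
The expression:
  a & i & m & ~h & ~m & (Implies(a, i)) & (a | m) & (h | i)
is never true.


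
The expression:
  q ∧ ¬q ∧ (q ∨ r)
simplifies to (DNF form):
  False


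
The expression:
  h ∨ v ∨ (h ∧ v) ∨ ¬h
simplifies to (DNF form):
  True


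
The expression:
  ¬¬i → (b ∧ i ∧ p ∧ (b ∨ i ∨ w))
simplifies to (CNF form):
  (b ∨ ¬i) ∧ (p ∨ ¬i)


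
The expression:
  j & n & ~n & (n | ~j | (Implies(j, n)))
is never true.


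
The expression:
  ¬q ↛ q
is always true.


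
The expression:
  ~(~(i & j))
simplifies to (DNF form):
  i & j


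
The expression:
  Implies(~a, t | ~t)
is always true.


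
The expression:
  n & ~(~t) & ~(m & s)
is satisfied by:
  {t: True, n: True, s: False, m: False}
  {t: True, m: True, n: True, s: False}
  {t: True, s: True, n: True, m: False}


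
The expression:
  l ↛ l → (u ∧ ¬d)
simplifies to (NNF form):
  True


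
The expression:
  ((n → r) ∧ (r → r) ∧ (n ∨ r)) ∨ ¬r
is always true.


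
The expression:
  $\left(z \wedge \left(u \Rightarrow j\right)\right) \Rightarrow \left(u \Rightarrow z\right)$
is always true.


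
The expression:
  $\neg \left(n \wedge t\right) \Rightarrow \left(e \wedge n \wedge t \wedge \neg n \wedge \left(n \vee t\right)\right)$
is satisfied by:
  {t: True, n: True}


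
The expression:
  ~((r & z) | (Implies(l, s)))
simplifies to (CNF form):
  l & ~s & (~r | ~z)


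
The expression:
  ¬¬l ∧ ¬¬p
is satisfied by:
  {p: True, l: True}


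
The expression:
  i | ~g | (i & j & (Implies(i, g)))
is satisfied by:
  {i: True, g: False}
  {g: False, i: False}
  {g: True, i: True}


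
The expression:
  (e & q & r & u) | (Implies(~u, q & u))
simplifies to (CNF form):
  u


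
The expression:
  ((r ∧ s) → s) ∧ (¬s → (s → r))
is always true.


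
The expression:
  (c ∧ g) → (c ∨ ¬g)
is always true.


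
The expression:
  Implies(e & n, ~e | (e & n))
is always true.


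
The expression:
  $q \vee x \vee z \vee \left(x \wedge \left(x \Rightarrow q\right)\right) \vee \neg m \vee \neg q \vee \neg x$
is always true.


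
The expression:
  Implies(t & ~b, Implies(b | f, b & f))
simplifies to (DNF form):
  b | ~f | ~t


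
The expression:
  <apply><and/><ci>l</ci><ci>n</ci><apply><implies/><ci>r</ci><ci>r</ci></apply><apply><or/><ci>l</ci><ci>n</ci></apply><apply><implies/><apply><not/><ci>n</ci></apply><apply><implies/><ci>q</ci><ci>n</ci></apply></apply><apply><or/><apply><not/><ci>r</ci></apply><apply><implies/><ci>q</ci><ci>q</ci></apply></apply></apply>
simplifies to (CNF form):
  <apply><and/><ci>l</ci><ci>n</ci></apply>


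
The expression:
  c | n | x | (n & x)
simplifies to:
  c | n | x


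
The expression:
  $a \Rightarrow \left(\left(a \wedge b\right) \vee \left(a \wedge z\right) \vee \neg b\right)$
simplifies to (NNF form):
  $\text{True}$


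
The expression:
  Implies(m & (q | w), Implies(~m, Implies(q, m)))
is always true.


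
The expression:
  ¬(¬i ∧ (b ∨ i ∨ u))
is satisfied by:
  {i: True, b: False, u: False}
  {i: True, u: True, b: False}
  {i: True, b: True, u: False}
  {i: True, u: True, b: True}
  {u: False, b: False, i: False}


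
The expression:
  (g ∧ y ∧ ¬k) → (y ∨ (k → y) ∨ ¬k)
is always true.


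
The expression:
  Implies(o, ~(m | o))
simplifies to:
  ~o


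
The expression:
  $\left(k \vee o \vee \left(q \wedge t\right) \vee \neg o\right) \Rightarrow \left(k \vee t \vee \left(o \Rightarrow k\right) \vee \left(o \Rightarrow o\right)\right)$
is always true.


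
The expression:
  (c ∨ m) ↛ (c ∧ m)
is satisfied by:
  {c: True, m: False}
  {m: True, c: False}


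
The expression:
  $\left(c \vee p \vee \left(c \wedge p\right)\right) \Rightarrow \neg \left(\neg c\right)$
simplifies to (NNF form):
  $c \vee \neg p$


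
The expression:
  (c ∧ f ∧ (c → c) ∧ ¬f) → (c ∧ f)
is always true.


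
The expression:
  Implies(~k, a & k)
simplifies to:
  k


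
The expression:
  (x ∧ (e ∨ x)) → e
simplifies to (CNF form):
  e ∨ ¬x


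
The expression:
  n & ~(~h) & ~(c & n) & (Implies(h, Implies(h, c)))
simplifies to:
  False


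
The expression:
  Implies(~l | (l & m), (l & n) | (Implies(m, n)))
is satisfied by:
  {n: True, m: False}
  {m: False, n: False}
  {m: True, n: True}


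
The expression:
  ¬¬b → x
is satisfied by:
  {x: True, b: False}
  {b: False, x: False}
  {b: True, x: True}


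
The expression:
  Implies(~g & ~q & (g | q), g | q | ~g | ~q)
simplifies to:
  True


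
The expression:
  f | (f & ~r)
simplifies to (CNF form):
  f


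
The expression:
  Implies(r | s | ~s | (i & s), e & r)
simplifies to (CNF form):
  e & r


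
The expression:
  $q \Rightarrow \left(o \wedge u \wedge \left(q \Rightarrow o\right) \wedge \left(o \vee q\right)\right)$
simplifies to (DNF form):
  $\left(o \wedge u\right) \vee \neg q$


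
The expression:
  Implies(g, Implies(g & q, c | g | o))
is always true.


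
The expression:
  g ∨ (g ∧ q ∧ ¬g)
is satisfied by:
  {g: True}


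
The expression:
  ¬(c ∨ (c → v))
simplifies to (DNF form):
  False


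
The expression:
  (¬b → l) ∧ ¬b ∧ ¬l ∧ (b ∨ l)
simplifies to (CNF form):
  False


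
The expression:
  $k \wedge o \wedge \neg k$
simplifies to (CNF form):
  $\text{False}$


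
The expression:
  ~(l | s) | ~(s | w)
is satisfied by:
  {l: False, s: False, w: False}
  {w: True, l: False, s: False}
  {l: True, w: False, s: False}


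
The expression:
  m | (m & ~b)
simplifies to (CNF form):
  m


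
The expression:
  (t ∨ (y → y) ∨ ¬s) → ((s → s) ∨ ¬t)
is always true.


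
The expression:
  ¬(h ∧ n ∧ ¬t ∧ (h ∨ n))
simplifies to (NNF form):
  t ∨ ¬h ∨ ¬n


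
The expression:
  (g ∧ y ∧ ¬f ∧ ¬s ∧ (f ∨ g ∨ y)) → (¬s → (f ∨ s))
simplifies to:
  f ∨ s ∨ ¬g ∨ ¬y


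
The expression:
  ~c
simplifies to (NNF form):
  ~c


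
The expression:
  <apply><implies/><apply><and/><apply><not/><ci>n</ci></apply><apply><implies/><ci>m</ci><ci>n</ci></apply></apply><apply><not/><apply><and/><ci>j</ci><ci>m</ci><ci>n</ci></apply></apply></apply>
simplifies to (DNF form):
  <true/>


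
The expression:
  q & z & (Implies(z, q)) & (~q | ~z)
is never true.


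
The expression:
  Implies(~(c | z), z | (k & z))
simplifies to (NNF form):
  c | z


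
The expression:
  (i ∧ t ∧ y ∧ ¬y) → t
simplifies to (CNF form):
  True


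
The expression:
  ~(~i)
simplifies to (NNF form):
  i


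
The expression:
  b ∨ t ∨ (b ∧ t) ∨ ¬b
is always true.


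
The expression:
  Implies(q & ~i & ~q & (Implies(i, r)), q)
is always true.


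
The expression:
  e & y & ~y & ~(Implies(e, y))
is never true.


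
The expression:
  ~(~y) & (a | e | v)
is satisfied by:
  {a: True, v: True, e: True, y: True}
  {a: True, v: True, y: True, e: False}
  {a: True, e: True, y: True, v: False}
  {a: True, y: True, e: False, v: False}
  {v: True, y: True, e: True, a: False}
  {v: True, y: True, e: False, a: False}
  {y: True, e: True, v: False, a: False}


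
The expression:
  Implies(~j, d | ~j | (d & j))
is always true.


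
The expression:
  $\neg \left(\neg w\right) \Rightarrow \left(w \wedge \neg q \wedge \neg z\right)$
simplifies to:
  $\left(\neg q \wedge \neg z\right) \vee \neg w$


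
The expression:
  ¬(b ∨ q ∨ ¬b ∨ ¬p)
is never true.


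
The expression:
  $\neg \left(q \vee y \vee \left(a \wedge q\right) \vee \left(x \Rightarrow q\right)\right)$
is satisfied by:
  {x: True, q: False, y: False}


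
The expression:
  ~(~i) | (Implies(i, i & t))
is always true.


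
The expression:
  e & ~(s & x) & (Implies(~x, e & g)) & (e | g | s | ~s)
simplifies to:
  e & (g | x) & (~s | ~x)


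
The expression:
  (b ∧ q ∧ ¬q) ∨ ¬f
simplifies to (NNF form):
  ¬f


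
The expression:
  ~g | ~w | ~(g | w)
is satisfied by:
  {w: False, g: False}
  {g: True, w: False}
  {w: True, g: False}


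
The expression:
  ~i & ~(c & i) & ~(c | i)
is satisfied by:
  {i: False, c: False}


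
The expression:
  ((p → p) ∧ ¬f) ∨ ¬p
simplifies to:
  ¬f ∨ ¬p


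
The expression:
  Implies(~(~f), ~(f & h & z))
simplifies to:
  ~f | ~h | ~z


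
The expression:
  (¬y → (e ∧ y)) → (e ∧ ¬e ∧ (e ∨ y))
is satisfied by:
  {y: False}


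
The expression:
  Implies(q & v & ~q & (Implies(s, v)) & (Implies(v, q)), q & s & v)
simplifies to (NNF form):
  True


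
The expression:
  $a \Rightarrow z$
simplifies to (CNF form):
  $z \vee \neg a$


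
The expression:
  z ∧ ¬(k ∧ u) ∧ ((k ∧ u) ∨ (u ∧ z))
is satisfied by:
  {z: True, u: True, k: False}


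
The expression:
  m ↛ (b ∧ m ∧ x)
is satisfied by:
  {m: True, x: False, b: False}
  {m: True, b: True, x: False}
  {m: True, x: True, b: False}


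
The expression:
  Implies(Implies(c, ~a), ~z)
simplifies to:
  ~z | (a & c)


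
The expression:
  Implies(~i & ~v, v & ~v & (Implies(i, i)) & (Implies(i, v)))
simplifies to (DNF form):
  i | v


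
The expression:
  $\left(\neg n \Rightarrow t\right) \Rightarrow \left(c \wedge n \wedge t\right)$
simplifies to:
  $\left(c \vee \neg t\right) \wedge \left(n \vee \neg t\right) \wedge \left(t \vee \neg n\right)$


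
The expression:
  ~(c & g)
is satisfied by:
  {g: False, c: False}
  {c: True, g: False}
  {g: True, c: False}


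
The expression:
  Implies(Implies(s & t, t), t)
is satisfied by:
  {t: True}


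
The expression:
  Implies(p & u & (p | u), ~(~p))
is always true.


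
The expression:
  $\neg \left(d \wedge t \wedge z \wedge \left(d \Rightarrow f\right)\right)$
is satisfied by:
  {t: False, z: False, d: False, f: False}
  {f: True, t: False, z: False, d: False}
  {d: True, t: False, z: False, f: False}
  {f: True, d: True, t: False, z: False}
  {z: True, f: False, t: False, d: False}
  {f: True, z: True, t: False, d: False}
  {d: True, z: True, f: False, t: False}
  {f: True, d: True, z: True, t: False}
  {t: True, d: False, z: False, f: False}
  {f: True, t: True, d: False, z: False}
  {d: True, t: True, f: False, z: False}
  {f: True, d: True, t: True, z: False}
  {z: True, t: True, d: False, f: False}
  {f: True, z: True, t: True, d: False}
  {d: True, z: True, t: True, f: False}


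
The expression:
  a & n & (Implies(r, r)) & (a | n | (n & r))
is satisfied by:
  {a: True, n: True}


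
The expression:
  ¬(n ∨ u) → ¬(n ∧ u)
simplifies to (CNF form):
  True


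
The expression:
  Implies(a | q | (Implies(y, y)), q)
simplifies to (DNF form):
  q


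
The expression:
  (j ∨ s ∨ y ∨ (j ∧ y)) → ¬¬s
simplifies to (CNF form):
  (s ∨ ¬j) ∧ (s ∨ ¬y)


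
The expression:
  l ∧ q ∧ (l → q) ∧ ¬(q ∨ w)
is never true.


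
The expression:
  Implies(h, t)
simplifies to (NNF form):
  t | ~h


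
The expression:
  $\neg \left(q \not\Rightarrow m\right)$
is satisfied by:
  {m: True, q: False}
  {q: False, m: False}
  {q: True, m: True}


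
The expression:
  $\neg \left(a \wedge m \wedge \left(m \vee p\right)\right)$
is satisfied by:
  {m: False, a: False}
  {a: True, m: False}
  {m: True, a: False}


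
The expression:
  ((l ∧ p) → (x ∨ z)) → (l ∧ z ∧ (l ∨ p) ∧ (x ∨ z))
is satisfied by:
  {z: True, p: True, l: True, x: False}
  {z: True, l: True, p: False, x: False}
  {x: True, z: True, p: True, l: True}
  {x: True, z: True, l: True, p: False}
  {p: True, l: True, x: False, z: False}


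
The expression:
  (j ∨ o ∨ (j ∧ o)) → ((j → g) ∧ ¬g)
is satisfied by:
  {g: False, j: False, o: False}
  {o: True, g: False, j: False}
  {g: True, o: False, j: False}


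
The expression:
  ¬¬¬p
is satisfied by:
  {p: False}


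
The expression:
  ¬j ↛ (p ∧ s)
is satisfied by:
  {j: False, s: False, p: False}
  {p: True, j: False, s: False}
  {s: True, j: False, p: False}


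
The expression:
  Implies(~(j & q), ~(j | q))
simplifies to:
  (j & q) | (~j & ~q)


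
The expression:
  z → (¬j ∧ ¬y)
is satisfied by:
  {j: False, z: False, y: False}
  {y: True, j: False, z: False}
  {j: True, y: False, z: False}
  {y: True, j: True, z: False}
  {z: True, y: False, j: False}


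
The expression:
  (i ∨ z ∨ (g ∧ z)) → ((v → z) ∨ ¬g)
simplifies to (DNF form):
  z ∨ ¬g ∨ ¬i ∨ ¬v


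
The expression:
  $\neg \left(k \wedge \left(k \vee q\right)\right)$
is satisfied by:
  {k: False}


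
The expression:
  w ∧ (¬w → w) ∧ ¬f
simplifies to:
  w ∧ ¬f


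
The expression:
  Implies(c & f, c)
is always true.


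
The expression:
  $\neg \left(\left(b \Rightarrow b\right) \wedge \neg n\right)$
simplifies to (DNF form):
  $n$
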